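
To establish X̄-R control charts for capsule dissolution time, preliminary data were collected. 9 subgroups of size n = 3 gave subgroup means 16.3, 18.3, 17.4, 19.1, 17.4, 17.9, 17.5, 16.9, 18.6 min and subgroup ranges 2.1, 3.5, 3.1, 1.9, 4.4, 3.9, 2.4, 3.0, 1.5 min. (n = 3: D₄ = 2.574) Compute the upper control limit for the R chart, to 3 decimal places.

7.379

R̄ = (2.1 + 3.5 + 3.1 + 1.9 + 4.4 + 3.9 + 2.4 + 3.0 + 1.5) / 9 = 25.8000 / 9 = 2.8667
UCL_R = D₄·R̄ = 2.574 × 2.8667 = 7.3788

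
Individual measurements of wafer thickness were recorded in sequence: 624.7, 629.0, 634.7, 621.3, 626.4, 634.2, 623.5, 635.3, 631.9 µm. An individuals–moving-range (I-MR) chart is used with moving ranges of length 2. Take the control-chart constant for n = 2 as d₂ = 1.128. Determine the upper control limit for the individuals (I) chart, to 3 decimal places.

649.678

X̄ = (624.7 + 629.0 + 634.7 + 621.3 + 626.4 + 634.2 + 623.5 + 635.3 + 631.9) / 9 = 629.0000
Moving ranges: 4.3, 5.7, 13.4, 5.1, 7.8, 10.7, 11.8, 3.4; M̄R̄ = 62.2000 / 8 = 7.7750
UCL = X̄ + 3·M̄R̄/d₂ = 629.0000 + 3 × 7.7750 / 1.128 = 649.6782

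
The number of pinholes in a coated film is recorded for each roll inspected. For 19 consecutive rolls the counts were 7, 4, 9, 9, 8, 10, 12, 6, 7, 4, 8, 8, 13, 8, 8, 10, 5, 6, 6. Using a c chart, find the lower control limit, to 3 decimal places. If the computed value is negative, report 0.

c̄ = (7 + 4 + 9 + 9 + 8 + 10 + 12 + 6 + 7 + 4 + 8 + 8 + 13 + 8 + 8 + 10 + 5 + 6 + 6) / 19 = 148 / 19 = 7.7895
LCL = c̄ − 3√c̄ = 7.7895 − 3 × 2.7910 = -0.5834 → 0 (cannot be negative)

0.000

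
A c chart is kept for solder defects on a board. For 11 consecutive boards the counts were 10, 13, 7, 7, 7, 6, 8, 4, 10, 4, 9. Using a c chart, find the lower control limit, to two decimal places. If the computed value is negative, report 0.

0.00

c̄ = (10 + 13 + 7 + 7 + 7 + 6 + 8 + 4 + 10 + 4 + 9) / 11 = 85 / 11 = 7.7273
LCL = c̄ − 3√c̄ = 7.7273 − 3 × 2.7798 = -0.6121 → 0 (cannot be negative)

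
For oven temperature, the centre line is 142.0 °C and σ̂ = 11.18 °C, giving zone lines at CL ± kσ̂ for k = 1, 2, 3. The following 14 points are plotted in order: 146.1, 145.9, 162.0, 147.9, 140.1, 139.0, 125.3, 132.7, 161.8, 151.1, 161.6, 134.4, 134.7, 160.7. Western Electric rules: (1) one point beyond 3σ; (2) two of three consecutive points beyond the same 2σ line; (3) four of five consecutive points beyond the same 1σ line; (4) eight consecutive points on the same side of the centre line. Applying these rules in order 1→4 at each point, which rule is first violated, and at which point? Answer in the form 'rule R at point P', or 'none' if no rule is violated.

none

Zone of each point (C = within 1σ̂, B = 1σ̂–2σ̂, A = 2σ̂–3σ̂, * = beyond 3σ̂; sign = side of CL): 1:+C, 2:+C, 3:+B, 4:+C, 5:-C, 6:-C, 7:-B, 8:-C, 9:+B, 10:+C, 11:+B, 12:-C, 13:-C, 14:+B
No rule fires across all 14 points.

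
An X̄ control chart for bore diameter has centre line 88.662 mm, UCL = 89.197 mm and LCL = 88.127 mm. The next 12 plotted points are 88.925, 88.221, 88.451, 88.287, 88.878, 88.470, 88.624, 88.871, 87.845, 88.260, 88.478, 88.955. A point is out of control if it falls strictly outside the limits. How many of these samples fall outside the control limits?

1

Compare each point to [88.127, 89.197]: sample 9 = 87.845 < LCL.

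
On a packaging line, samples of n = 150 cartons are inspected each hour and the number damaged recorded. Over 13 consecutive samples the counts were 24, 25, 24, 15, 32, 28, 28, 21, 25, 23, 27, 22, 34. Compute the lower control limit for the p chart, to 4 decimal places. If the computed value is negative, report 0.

p̄ = Σdᵢ / (k·n) = 328 / (13 × 150) = 0.16821
LCL = p̄ − 3·√(p̄(1−p̄)/n) = 0.16821 − 3 × 0.03054 = 0.07658

0.0766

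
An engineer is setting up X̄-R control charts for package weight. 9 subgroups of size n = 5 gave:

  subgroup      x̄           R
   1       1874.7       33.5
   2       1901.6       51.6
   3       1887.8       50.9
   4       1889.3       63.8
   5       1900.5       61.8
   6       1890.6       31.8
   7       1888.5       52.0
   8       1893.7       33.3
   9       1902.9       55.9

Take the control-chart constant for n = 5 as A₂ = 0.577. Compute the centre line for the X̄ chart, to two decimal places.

1892.18

X̄̄ = (1874.7 + 1901.6 + 1887.8 + 1889.3 + 1900.5 + 1890.6 + 1888.5 + 1893.7 + 1902.9) / 9 = 17029.6000 / 9 = 1892.1778
CL = X̄̄ = 1892.1778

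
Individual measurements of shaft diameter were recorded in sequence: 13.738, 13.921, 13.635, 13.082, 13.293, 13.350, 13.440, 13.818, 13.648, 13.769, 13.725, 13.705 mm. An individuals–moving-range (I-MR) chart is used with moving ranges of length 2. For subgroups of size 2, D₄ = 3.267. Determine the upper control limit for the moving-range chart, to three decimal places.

0.628

Moving ranges: 0.183, 0.286, 0.553, 0.211, 0.057, 0.090, 0.378, 0.170, 0.121, 0.044, 0.020; M̄R̄ = 2.1130 / 11 = 0.1921
UCL_MR = D₄·M̄R̄ = 3.267 × 0.1921 = 0.6276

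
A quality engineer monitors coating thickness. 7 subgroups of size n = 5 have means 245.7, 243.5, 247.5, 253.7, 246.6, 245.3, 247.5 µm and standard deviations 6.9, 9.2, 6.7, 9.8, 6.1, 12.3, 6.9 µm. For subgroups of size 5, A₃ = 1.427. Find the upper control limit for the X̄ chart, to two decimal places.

X̄̄ = (245.7 + 243.5 + 247.5 + 253.7 + 246.6 + 245.3 + 247.5) / 7 = 247.1143
s̄ = (6.9 + 9.2 + 6.7 + 9.8 + 6.1 + 12.3 + 6.9) / 7 = 8.2714
UCL = X̄̄ + A₃·s̄ = 247.1143 + 1.427 × 8.2714 = 258.9176

258.92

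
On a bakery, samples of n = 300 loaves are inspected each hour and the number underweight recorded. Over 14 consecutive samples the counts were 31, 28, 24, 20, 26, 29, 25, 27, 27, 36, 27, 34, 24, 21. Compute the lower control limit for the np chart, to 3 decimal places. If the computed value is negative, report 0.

12.183

p̄ = Σdᵢ / (k·n) = 379 / (14 × 300) = 0.09024
LCL = np̄ − 3·√(np̄(1−p̄)) = 27.0714 − 3 × 4.9627 = 12.1833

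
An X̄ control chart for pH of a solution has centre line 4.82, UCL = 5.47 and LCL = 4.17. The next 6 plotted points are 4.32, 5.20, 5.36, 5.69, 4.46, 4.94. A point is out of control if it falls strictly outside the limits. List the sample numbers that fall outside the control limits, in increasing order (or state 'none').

4

Compare each point to [4.17, 5.47]: sample 4 = 5.69 > UCL.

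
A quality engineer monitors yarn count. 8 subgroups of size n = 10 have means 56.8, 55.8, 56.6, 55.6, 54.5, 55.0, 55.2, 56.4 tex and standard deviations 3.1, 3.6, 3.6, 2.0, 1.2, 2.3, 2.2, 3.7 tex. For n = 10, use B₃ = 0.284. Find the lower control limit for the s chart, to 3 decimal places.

s̄ = (3.1 + 3.6 + 3.6 + 2.0 + 1.2 + 2.3 + 2.2 + 3.7) / 8 = 2.7125
LCL_s = B₃·s̄ = 0.284 × 2.7125 = 0.7703

0.770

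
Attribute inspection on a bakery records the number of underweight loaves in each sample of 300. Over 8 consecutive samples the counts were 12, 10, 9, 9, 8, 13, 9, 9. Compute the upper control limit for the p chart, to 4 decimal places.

p̄ = Σdᵢ / (k·n) = 79 / (8 × 300) = 0.03292
UCL = p̄ + 3·√(p̄(1−p̄)/n) = 0.03292 + 3 × √(0.03292×0.96708/300) = 0.03292 + 3 × 0.01030 = 0.06382

0.0638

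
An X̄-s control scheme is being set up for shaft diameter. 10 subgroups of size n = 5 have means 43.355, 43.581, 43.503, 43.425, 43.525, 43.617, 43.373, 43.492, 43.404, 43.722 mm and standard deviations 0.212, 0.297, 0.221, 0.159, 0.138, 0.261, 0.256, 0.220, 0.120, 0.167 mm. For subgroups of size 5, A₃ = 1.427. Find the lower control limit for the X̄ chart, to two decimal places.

43.21

X̄̄ = (43.355 + 43.581 + 43.503 + 43.425 + 43.525 + 43.617 + 43.373 + 43.492 + 43.404 + 43.722) / 10 = 43.4997
s̄ = (0.212 + 0.297 + 0.221 + 0.159 + 0.138 + 0.261 + 0.256 + 0.220 + 0.120 + 0.167) / 10 = 0.2051
LCL = X̄̄ − A₃·s̄ = 43.4997 − 1.427 × 0.2051 = 43.2070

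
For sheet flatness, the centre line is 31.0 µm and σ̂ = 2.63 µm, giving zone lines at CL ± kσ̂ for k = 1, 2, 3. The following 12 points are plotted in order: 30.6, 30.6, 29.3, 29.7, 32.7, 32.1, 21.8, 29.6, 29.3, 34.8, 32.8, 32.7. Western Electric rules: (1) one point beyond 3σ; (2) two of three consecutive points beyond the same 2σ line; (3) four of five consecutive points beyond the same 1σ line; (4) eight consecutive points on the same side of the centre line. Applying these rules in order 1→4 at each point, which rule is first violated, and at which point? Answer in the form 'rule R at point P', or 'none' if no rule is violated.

Zone of each point (C = within 1σ̂, B = 1σ̂–2σ̂, A = 2σ̂–3σ̂, * = beyond 3σ̂; sign = side of CL): 1:-C, 2:-C, 3:-C, 4:-C, 5:+C, 6:+C, 7:-*, 8:-C, 9:-C, 10:+B, 11:+C, 12:+C
Rule 1 (one point beyond the 3σ limits) is satisfied at point 7.

rule 1 at point 7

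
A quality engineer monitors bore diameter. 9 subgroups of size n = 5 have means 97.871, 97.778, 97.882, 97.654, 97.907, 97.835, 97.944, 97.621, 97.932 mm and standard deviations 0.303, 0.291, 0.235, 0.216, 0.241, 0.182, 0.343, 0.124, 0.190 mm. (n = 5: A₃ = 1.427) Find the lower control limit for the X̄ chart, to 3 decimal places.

97.488

X̄̄ = (97.871 + 97.778 + 97.882 + 97.654 + 97.907 + 97.835 + 97.944 + 97.621 + 97.932) / 9 = 97.8249
s̄ = (0.303 + 0.291 + 0.235 + 0.216 + 0.241 + 0.182 + 0.343 + 0.124 + 0.190) / 9 = 0.2361
LCL = X̄̄ − A₃·s̄ = 97.8249 − 1.427 × 0.2361 = 97.4880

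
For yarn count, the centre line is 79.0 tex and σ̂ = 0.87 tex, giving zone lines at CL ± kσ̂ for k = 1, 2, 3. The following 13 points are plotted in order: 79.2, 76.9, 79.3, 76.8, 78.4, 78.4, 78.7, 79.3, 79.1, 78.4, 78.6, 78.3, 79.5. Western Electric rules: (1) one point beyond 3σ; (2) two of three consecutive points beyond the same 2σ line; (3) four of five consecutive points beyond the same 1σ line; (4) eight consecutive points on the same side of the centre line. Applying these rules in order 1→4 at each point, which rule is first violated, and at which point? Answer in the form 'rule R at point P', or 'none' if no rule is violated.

Zone of each point (C = within 1σ̂, B = 1σ̂–2σ̂, A = 2σ̂–3σ̂, * = beyond 3σ̂; sign = side of CL): 1:+C, 2:-A, 3:+C, 4:-A, 5:-C, 6:-C, 7:-C, 8:+C, 9:+C, 10:-C, 11:-C, 12:-C, 13:+C
Rule 2 (two of three consecutive points beyond the same 2σ limit) is satisfied at point 4.

rule 2 at point 4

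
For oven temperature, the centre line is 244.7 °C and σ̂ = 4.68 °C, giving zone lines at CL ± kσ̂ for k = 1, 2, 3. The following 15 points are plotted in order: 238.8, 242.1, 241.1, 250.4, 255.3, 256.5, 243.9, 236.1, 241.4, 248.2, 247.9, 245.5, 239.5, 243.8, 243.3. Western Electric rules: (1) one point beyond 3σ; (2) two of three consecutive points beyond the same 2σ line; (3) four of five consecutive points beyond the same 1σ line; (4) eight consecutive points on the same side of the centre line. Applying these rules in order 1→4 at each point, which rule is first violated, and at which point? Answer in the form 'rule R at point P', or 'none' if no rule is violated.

rule 2 at point 6

Zone of each point (C = within 1σ̂, B = 1σ̂–2σ̂, A = 2σ̂–3σ̂, * = beyond 3σ̂; sign = side of CL): 1:-B, 2:-C, 3:-C, 4:+B, 5:+A, 6:+A, 7:-C, 8:-B, 9:-C, 10:+C, 11:+C, 12:+C, 13:-B, 14:-C, 15:-C
Rule 2 (two of three consecutive points beyond the same 2σ limit) is satisfied at point 6.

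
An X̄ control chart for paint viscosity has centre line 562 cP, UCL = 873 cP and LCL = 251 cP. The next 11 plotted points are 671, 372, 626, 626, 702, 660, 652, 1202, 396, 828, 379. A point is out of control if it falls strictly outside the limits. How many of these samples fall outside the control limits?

1

Compare each point to [251, 873]: sample 8 = 1202 > UCL.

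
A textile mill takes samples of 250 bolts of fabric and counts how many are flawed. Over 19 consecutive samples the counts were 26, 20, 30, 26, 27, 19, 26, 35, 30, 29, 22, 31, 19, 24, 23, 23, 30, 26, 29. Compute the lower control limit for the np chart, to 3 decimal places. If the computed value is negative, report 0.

p̄ = Σdᵢ / (k·n) = 495 / (19 × 250) = 0.10421
LCL = np̄ − 3·√(np̄(1−p̄)) = 26.0526 − 3 × 4.8309 = 11.5599

11.560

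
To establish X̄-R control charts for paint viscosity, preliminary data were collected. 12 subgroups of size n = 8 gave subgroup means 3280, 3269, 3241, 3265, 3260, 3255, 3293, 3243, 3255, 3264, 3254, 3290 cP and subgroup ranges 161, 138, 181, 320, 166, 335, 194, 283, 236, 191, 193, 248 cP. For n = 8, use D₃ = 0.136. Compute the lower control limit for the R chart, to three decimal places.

R̄ = (161 + 138 + 181 + 320 + 166 + 335 + 194 + 283 + 236 + 191 + 193 + 248) / 12 = 2646.0000 / 12 = 220.5000
LCL_R = D₃·R̄ = 0.136 × 220.5000 = 29.9880

29.988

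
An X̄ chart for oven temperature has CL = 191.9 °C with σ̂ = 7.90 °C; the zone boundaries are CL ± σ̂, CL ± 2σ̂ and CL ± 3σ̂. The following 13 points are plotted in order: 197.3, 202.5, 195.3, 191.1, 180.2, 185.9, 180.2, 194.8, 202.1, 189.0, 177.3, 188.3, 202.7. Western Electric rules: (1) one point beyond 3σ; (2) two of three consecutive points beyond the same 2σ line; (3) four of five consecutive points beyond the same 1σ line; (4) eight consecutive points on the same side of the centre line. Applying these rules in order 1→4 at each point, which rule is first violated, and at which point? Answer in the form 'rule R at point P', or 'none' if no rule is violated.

Zone of each point (C = within 1σ̂, B = 1σ̂–2σ̂, A = 2σ̂–3σ̂, * = beyond 3σ̂; sign = side of CL): 1:+C, 2:+B, 3:+C, 4:-C, 5:-B, 6:-C, 7:-B, 8:+C, 9:+B, 10:-C, 11:-B, 12:-C, 13:+B
No rule fires across all 13 points.

none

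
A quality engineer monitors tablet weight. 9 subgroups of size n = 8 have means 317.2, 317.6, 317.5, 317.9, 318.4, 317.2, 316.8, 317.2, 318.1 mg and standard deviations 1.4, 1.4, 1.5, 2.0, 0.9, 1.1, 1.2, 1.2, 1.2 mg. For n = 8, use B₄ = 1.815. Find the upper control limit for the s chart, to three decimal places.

2.400

s̄ = (1.4 + 1.4 + 1.5 + 2.0 + 0.9 + 1.1 + 1.2 + 1.2 + 1.2) / 9 = 1.3222
UCL_s = B₄·s̄ = 1.815 × 1.3222 = 2.3998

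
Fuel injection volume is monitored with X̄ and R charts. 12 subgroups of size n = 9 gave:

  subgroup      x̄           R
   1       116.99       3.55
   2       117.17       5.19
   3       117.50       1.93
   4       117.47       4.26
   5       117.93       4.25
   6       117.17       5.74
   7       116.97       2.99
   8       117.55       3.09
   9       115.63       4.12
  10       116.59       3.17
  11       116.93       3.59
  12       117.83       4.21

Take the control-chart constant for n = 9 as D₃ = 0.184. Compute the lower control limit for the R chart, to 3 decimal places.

R̄ = (3.55 + 5.19 + 1.93 + 4.26 + 4.25 + 5.74 + 2.99 + 3.09 + 4.12 + 3.17 + 3.59 + 4.21) / 12 = 46.0900 / 12 = 3.8408
LCL_R = D₃·R̄ = 0.184 × 3.8408 = 0.7067

0.707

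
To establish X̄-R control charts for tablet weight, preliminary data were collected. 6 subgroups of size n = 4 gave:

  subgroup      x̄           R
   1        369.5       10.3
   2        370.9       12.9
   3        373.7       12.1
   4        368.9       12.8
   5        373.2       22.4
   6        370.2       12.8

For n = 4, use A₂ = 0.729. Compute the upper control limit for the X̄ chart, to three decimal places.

381.188

X̄̄ = (369.5 + 370.9 + 373.7 + 368.9 + 373.2 + 370.2) / 6 = 2226.4000 / 6 = 371.0667
R̄ = (10.3 + 12.9 + 12.1 + 12.8 + 22.4 + 12.8) / 6 = 83.3000 / 6 = 13.8833
UCL = X̄̄ + A₂·R̄ = 371.0667 + 0.729 × 13.8833 = 381.1876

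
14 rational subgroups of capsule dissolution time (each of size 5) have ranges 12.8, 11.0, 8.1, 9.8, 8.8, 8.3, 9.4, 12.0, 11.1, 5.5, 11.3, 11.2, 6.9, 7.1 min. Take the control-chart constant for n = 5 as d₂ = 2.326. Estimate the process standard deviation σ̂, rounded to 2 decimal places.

4.09

R̄ = (12.8 + 11.0 + 8.1 + 9.8 + 8.8 + 8.3 + 9.4 + 12.0 + 11.1 + 5.5 + 11.3 + 11.2 + 6.9 + 7.1) / 14 = 9.5214
σ̂ = R̄ / d₂ = 9.5214 / 2.326 = 4.0935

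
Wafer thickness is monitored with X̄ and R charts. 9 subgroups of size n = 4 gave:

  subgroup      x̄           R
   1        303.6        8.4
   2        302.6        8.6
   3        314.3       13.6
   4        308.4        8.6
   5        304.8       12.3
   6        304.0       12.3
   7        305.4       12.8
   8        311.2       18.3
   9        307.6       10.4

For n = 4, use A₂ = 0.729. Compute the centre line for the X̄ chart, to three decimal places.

X̄̄ = (303.6 + 302.6 + 314.3 + 308.4 + 304.8 + 304.0 + 305.4 + 311.2 + 307.6) / 9 = 2761.9000 / 9 = 306.8778
CL = X̄̄ = 306.8778

306.878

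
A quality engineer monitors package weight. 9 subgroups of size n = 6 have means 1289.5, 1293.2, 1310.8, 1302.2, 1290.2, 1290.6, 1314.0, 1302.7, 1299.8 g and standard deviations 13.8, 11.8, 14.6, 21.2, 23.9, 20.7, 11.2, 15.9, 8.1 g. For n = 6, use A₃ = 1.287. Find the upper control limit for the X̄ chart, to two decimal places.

X̄̄ = (1289.5 + 1293.2 + 1310.8 + 1302.2 + 1290.2 + 1290.6 + 1314.0 + 1302.7 + 1299.8) / 9 = 1299.2222
s̄ = (13.8 + 11.8 + 14.6 + 21.2 + 23.9 + 20.7 + 11.2 + 15.9 + 8.1) / 9 = 15.6889
UCL = X̄̄ + A₃·s̄ = 1299.2222 + 1.287 × 15.6889 = 1319.4138

1319.41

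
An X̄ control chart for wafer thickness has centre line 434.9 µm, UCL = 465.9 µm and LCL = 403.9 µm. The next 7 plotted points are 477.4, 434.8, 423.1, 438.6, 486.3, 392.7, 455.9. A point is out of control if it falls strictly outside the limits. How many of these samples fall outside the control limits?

3

Compare each point to [403.9, 465.9]: sample 1 = 477.4 > UCL; sample 5 = 486.3 > UCL; sample 6 = 392.7 < LCL.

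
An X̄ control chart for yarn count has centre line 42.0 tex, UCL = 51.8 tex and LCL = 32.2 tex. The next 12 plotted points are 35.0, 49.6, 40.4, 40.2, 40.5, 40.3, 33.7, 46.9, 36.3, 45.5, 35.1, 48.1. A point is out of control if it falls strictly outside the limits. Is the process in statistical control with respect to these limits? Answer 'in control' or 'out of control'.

All 12 points lie within [32.2, 51.8].

in control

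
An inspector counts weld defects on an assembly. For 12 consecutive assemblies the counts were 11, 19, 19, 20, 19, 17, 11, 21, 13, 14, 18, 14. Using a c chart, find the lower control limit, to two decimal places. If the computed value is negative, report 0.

c̄ = (11 + 19 + 19 + 20 + 19 + 17 + 11 + 21 + 13 + 14 + 18 + 14) / 12 = 196 / 12 = 16.3333
LCL = c̄ − 3√c̄ = 16.3333 − 3 × 4.0415 = 4.2090

4.21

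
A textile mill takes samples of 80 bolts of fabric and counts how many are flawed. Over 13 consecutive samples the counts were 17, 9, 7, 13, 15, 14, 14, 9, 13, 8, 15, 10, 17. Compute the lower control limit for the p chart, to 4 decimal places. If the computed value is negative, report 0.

0.0335

p̄ = Σdᵢ / (k·n) = 161 / (13 × 80) = 0.15481
LCL = p̄ − 3·√(p̄(1−p̄)/n) = 0.15481 − 3 × 0.04044 = 0.03348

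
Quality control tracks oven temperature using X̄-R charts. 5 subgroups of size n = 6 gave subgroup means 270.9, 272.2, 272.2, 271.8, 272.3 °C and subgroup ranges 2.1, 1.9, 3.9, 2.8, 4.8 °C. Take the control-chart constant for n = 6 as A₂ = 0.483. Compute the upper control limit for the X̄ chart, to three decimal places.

X̄̄ = (270.9 + 272.2 + 272.2 + 271.8 + 272.3) / 5 = 1359.4000 / 5 = 271.8800
R̄ = (2.1 + 1.9 + 3.9 + 2.8 + 4.8) / 5 = 15.5000 / 5 = 3.1000
UCL = X̄̄ + A₂·R̄ = 271.8800 + 0.483 × 3.1000 = 273.3773

273.377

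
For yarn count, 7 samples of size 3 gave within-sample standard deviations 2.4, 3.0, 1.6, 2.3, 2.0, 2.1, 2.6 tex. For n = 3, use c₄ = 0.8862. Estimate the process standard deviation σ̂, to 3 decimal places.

s̄ = (2.4 + 3.0 + 1.6 + 2.3 + 2.0 + 2.1 + 2.6) / 7 = 2.2857
σ̂ = s̄ / c₄ = 2.2857 / 0.8862 = 2.5792

2.579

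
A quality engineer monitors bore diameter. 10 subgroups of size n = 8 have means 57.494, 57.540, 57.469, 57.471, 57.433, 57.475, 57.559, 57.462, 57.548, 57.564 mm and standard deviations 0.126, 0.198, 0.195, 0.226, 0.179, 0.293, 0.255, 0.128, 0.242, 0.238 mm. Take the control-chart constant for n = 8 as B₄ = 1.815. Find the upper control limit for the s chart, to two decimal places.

s̄ = (0.126 + 0.198 + 0.195 + 0.226 + 0.179 + 0.293 + 0.255 + 0.128 + 0.242 + 0.238) / 10 = 0.2080
UCL_s = B₄·s̄ = 1.815 × 0.2080 = 0.3775

0.38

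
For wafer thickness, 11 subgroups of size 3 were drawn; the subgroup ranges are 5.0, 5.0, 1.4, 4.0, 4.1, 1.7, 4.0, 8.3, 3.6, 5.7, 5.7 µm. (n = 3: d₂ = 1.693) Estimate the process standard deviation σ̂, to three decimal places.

2.604

R̄ = (5.0 + 5.0 + 1.4 + 4.0 + 4.1 + 1.7 + 4.0 + 8.3 + 3.6 + 5.7 + 5.7) / 11 = 4.4091
σ̂ = R̄ / d₂ = 4.4091 / 1.693 = 2.6043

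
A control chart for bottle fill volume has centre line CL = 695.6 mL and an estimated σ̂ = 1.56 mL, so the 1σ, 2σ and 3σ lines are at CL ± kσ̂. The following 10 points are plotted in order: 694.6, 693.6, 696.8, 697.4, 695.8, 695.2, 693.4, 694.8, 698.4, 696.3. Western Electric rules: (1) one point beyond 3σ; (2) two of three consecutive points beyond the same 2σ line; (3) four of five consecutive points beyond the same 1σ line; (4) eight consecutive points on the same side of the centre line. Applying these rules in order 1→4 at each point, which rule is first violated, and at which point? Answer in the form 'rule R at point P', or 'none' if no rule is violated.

Zone of each point (C = within 1σ̂, B = 1σ̂–2σ̂, A = 2σ̂–3σ̂, * = beyond 3σ̂; sign = side of CL): 1:-C, 2:-B, 3:+C, 4:+B, 5:+C, 6:-C, 7:-B, 8:-C, 9:+B, 10:+C
No rule fires across all 10 points.

none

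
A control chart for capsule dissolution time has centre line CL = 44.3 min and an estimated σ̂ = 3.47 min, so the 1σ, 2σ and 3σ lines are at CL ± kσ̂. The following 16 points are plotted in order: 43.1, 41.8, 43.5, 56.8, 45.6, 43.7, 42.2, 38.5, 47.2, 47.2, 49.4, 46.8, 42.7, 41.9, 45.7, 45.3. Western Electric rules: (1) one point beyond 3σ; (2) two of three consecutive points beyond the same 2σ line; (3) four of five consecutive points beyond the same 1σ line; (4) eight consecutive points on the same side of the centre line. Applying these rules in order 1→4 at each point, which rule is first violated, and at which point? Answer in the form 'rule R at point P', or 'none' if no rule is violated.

rule 1 at point 4

Zone of each point (C = within 1σ̂, B = 1σ̂–2σ̂, A = 2σ̂–3σ̂, * = beyond 3σ̂; sign = side of CL): 1:-C, 2:-C, 3:-C, 4:+*, 5:+C, 6:-C, 7:-C, 8:-B, 9:+C, 10:+C, 11:+B, 12:+C, 13:-C, 14:-C, 15:+C, 16:+C
Rule 1 (one point beyond the 3σ limits) is satisfied at point 4.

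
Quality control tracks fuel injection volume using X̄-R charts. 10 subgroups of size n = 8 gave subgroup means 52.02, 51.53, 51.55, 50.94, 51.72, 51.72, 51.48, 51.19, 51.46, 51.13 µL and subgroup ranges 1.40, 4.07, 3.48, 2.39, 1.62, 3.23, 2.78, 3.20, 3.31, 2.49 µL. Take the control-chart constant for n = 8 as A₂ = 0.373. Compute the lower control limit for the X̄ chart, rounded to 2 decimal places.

50.43

X̄̄ = (52.02 + 51.53 + 51.55 + 50.94 + 51.72 + 51.72 + 51.48 + 51.19 + 51.46 + 51.13) / 10 = 514.7400 / 10 = 51.4740
R̄ = (1.40 + 4.07 + 3.48 + 2.39 + 1.62 + 3.23 + 2.78 + 3.20 + 3.31 + 2.49) / 10 = 27.9700 / 10 = 2.7970
LCL = X̄̄ − A₂·R̄ = 51.4740 − 0.373 × 2.7970 = 50.4307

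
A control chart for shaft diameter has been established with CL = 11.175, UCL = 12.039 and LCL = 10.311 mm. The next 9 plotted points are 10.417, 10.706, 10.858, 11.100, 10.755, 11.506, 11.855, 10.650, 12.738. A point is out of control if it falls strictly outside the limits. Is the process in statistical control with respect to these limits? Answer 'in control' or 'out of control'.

out of control

Compare each point to [10.311, 12.039]: sample 9 = 12.738 > UCL.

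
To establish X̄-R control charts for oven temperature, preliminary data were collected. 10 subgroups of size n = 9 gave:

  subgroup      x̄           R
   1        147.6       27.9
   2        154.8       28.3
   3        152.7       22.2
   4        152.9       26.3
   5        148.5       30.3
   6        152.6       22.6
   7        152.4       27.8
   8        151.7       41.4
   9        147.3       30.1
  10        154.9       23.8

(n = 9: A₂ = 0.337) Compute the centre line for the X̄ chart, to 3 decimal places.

151.540

X̄̄ = (147.6 + 154.8 + 152.7 + 152.9 + 148.5 + 152.6 + 152.4 + 151.7 + 147.3 + 154.9) / 10 = 1515.4000 / 10 = 151.5400
CL = X̄̄ = 151.5400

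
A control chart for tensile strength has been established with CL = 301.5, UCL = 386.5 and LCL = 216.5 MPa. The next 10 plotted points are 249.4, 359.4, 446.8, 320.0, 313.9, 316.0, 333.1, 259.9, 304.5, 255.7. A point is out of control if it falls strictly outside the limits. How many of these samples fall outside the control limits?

Compare each point to [216.5, 386.5]: sample 3 = 446.8 > UCL.

1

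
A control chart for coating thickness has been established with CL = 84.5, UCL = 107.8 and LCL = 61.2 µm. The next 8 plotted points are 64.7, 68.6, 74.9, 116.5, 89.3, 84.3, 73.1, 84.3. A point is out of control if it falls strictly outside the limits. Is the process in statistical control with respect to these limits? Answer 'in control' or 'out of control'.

out of control

Compare each point to [61.2, 107.8]: sample 4 = 116.5 > UCL.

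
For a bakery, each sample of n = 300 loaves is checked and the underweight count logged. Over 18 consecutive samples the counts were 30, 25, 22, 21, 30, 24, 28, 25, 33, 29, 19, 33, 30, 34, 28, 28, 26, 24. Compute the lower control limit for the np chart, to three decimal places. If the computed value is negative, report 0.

12.255

p̄ = Σdᵢ / (k·n) = 489 / (18 × 300) = 0.09056
LCL = np̄ − 3·√(np̄(1−p̄)) = 27.1667 − 3 × 4.9706 = 12.2550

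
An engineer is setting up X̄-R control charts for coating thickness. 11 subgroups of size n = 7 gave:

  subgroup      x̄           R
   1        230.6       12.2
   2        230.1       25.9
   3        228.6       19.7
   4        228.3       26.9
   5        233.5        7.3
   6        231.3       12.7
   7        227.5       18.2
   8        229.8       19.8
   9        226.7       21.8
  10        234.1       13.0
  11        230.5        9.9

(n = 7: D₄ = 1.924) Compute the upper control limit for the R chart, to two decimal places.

R̄ = (12.2 + 25.9 + 19.7 + 26.9 + 7.3 + 12.7 + 18.2 + 19.8 + 21.8 + 13.0 + 9.9) / 11 = 187.4000 / 11 = 17.0364
UCL_R = D₄·R̄ = 1.924 × 17.0364 = 32.7780

32.78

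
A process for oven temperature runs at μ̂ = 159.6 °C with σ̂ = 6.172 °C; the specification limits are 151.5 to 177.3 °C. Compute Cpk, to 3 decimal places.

Cpu = (USL − μ̂) / (3σ̂) = (177.3 − 159.6) / (3 × 6.172) = 0.9559; Cpl = (μ̂ − LSL) / (3σ̂) = (159.6 − 151.5) / (3 × 6.172) = 0.4375; Cpk = min(Cpu, Cpl) = 0.4375

0.437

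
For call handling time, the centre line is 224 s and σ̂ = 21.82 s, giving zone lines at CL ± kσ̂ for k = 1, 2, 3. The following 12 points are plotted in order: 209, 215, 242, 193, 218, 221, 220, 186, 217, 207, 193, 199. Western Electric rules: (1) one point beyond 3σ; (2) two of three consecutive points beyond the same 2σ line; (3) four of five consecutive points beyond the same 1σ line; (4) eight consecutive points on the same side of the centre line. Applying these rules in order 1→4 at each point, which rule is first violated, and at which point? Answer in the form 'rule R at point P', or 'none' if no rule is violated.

rule 4 at point 11

Zone of each point (C = within 1σ̂, B = 1σ̂–2σ̂, A = 2σ̂–3σ̂, * = beyond 3σ̂; sign = side of CL): 1:-C, 2:-C, 3:+C, 4:-B, 5:-C, 6:-C, 7:-C, 8:-B, 9:-C, 10:-C, 11:-B, 12:-B
Rule 4 (eight consecutive points on the same side of the centre line) is satisfied at point 11.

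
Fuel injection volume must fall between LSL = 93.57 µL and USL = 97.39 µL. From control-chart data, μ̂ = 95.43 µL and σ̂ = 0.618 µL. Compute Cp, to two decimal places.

Cp = (USL − LSL) / (6σ̂) = (97.39 − 93.57) / (6 × 0.618) = 3.8200 / 3.7080 = 1.0302

1.03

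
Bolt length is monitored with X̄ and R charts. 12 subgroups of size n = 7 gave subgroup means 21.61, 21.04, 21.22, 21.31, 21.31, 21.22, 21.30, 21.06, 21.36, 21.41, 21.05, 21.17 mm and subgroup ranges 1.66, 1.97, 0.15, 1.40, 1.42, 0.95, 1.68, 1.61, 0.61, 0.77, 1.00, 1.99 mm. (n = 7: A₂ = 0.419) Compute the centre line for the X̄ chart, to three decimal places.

21.255

X̄̄ = (21.61 + 21.04 + 21.22 + 21.31 + 21.31 + 21.22 + 21.30 + 21.06 + 21.36 + 21.41 + 21.05 + 21.17) / 12 = 255.0600 / 12 = 21.2550
CL = X̄̄ = 21.2550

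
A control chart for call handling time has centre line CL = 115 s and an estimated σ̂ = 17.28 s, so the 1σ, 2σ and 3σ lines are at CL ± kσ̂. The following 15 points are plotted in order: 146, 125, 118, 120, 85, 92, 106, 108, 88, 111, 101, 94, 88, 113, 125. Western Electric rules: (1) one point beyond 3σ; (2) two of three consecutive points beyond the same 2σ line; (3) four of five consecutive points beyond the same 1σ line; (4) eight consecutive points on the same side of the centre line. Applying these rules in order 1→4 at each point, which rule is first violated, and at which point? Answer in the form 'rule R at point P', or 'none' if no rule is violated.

rule 4 at point 12

Zone of each point (C = within 1σ̂, B = 1σ̂–2σ̂, A = 2σ̂–3σ̂, * = beyond 3σ̂; sign = side of CL): 1:+B, 2:+C, 3:+C, 4:+C, 5:-B, 6:-B, 7:-C, 8:-C, 9:-B, 10:-C, 11:-C, 12:-B, 13:-B, 14:-C, 15:+C
Rule 4 (eight consecutive points on the same side of the centre line) is satisfied at point 12.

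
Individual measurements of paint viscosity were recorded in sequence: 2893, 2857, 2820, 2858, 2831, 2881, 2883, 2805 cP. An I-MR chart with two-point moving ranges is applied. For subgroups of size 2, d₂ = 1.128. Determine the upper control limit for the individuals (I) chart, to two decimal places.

X̄ = (2893 + 2857 + 2820 + 2858 + 2831 + 2881 + 2883 + 2805) / 8 = 2853.5000
Moving ranges: 36, 37, 38, 27, 50, 2, 78; M̄R̄ = 268.0000 / 7 = 38.2857
UCL = X̄ + 3·M̄R̄/d₂ = 2853.5000 + 3 × 38.2857 / 1.128 = 2955.3237

2955.32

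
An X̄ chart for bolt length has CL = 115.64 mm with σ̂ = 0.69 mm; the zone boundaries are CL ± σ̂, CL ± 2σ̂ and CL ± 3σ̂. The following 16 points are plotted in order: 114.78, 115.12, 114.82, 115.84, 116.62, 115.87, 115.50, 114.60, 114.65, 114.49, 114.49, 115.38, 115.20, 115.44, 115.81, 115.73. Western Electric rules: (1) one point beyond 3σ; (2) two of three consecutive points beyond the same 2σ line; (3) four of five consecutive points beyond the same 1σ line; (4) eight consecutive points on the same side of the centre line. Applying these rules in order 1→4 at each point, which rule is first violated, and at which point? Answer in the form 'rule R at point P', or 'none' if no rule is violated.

rule 3 at point 11

Zone of each point (C = within 1σ̂, B = 1σ̂–2σ̂, A = 2σ̂–3σ̂, * = beyond 3σ̂; sign = side of CL): 1:-B, 2:-C, 3:-B, 4:+C, 5:+B, 6:+C, 7:-C, 8:-B, 9:-B, 10:-B, 11:-B, 12:-C, 13:-C, 14:-C, 15:+C, 16:+C
Rule 3 (four of five consecutive points beyond the same 1σ limit) is satisfied at point 11.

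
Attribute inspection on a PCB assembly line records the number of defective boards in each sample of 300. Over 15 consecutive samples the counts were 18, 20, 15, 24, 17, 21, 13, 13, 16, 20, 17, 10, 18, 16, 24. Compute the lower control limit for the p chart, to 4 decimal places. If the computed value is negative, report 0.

p̄ = Σdᵢ / (k·n) = 262 / (15 × 300) = 0.05822
LCL = p̄ − 3·√(p̄(1−p̄)/n) = 0.05822 − 3 × 0.01352 = 0.01766

0.0177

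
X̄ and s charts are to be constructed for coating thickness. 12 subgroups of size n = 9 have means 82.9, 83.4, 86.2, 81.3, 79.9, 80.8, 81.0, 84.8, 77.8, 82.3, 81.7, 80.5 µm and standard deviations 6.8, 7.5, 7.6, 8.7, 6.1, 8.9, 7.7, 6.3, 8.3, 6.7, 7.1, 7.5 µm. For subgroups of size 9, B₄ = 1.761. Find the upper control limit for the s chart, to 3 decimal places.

13.090

s̄ = (6.8 + 7.5 + 7.6 + 8.7 + 6.1 + 8.9 + 7.7 + 6.3 + 8.3 + 6.7 + 7.1 + 7.5) / 12 = 7.4333
UCL_s = B₄·s̄ = 1.761 × 7.4333 = 13.0901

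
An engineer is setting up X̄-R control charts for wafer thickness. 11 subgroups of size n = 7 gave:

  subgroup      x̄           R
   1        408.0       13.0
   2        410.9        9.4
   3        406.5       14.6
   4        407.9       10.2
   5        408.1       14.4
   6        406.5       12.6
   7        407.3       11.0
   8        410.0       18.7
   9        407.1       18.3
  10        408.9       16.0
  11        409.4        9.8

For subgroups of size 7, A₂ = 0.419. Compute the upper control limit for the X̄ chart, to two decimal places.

X̄̄ = (408.0 + 410.9 + 406.5 + 407.9 + 408.1 + 406.5 + 407.3 + 410.0 + 407.1 + 408.9 + 409.4) / 11 = 4490.6000 / 11 = 408.2364
R̄ = (13.0 + 9.4 + 14.6 + 10.2 + 14.4 + 12.6 + 11.0 + 18.7 + 18.3 + 16.0 + 9.8) / 11 = 148.0000 / 11 = 13.4545
UCL = X̄̄ + A₂·R̄ = 408.2364 + 0.419 × 13.4545 = 413.8738

413.87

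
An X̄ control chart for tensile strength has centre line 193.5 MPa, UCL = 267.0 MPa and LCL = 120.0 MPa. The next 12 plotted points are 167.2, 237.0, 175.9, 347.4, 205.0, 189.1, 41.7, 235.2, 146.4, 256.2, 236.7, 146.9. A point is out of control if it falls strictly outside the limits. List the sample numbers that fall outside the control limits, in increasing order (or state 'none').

Compare each point to [120.0, 267.0]: sample 4 = 347.4 > UCL; sample 7 = 41.7 < LCL.

4, 7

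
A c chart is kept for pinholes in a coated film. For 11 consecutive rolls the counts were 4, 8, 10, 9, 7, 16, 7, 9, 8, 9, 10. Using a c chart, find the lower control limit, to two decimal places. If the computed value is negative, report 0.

0.00

c̄ = (4 + 8 + 10 + 9 + 7 + 16 + 7 + 9 + 8 + 9 + 10) / 11 = 97 / 11 = 8.8182
LCL = c̄ − 3√c̄ = 8.8182 − 3 × 2.9695 = -0.0904 → 0 (cannot be negative)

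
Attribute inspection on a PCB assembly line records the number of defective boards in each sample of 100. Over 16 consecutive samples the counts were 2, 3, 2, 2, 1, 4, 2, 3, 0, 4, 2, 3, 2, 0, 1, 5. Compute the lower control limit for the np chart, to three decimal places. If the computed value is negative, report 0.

0.000

p̄ = Σdᵢ / (k·n) = 36 / (16 × 100) = 0.02250
LCL = np̄ − 3·√(np̄(1−p̄)) = 2.2500 − 3 × 1.4830 = -2.1991 → 0 (negative, so LCL = 0)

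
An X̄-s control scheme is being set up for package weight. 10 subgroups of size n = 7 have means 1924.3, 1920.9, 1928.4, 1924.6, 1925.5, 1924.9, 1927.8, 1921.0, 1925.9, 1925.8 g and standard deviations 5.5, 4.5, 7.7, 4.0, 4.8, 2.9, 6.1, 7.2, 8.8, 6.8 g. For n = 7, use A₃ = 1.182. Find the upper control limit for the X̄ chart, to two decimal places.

X̄̄ = (1924.3 + 1920.9 + 1928.4 + 1924.6 + 1925.5 + 1924.9 + 1927.8 + 1921.0 + 1925.9 + 1925.8) / 10 = 1924.9100
s̄ = (5.5 + 4.5 + 7.7 + 4.0 + 4.8 + 2.9 + 6.1 + 7.2 + 8.8 + 6.8) / 10 = 5.8300
UCL = X̄̄ + A₃·s̄ = 1924.9100 + 1.182 × 5.8300 = 1931.8011

1931.80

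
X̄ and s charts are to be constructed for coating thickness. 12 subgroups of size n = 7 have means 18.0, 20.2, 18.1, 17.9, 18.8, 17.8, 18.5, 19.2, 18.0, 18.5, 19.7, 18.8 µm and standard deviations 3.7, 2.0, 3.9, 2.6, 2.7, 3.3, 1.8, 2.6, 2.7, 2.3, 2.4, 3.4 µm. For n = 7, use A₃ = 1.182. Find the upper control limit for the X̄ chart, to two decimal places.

X̄̄ = (18.0 + 20.2 + 18.1 + 17.9 + 18.8 + 17.8 + 18.5 + 19.2 + 18.0 + 18.5 + 19.7 + 18.8) / 12 = 18.6250
s̄ = (3.7 + 2.0 + 3.9 + 2.6 + 2.7 + 3.3 + 1.8 + 2.6 + 2.7 + 2.3 + 2.4 + 3.4) / 12 = 2.7833
UCL = X̄̄ + A₃·s̄ = 18.6250 + 1.182 × 2.7833 = 21.9149

21.91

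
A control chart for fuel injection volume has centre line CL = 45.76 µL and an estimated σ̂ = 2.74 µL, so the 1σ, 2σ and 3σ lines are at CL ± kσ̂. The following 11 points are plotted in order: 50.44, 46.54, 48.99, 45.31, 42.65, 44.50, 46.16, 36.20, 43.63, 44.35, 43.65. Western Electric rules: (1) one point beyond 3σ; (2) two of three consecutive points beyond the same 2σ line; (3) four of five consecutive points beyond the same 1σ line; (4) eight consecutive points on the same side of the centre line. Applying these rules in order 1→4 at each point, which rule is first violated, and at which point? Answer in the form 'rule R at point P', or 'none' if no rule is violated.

rule 1 at point 8

Zone of each point (C = within 1σ̂, B = 1σ̂–2σ̂, A = 2σ̂–3σ̂, * = beyond 3σ̂; sign = side of CL): 1:+B, 2:+C, 3:+B, 4:-C, 5:-B, 6:-C, 7:+C, 8:-*, 9:-C, 10:-C, 11:-C
Rule 1 (one point beyond the 3σ limits) is satisfied at point 8.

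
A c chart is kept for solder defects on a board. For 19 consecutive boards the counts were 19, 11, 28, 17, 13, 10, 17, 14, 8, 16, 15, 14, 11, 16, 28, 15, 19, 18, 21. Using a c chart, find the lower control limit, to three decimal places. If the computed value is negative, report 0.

4.198

c̄ = (19 + 11 + 28 + 17 + 13 + 10 + 17 + 14 + 8 + 16 + 15 + 14 + 11 + 16 + 28 + 15 + 19 + 18 + 21) / 19 = 310 / 19 = 16.3158
LCL = c̄ − 3√c̄ = 16.3158 − 3 × 4.0393 = 4.1979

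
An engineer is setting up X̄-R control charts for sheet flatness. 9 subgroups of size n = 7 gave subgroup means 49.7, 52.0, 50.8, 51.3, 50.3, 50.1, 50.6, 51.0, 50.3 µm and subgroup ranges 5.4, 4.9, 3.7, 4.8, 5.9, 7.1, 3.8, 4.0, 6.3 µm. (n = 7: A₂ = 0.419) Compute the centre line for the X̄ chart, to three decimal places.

X̄̄ = (49.7 + 52.0 + 50.8 + 51.3 + 50.3 + 50.1 + 50.6 + 51.0 + 50.3) / 9 = 456.1000 / 9 = 50.6778
CL = X̄̄ = 50.6778

50.678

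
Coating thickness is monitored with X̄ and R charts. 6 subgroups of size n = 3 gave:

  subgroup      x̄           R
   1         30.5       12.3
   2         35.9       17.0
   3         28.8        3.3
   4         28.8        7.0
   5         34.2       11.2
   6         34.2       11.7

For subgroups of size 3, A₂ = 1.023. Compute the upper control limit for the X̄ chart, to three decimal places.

X̄̄ = (30.5 + 35.9 + 28.8 + 28.8 + 34.2 + 34.2) / 6 = 192.4000 / 6 = 32.0667
R̄ = (12.3 + 17.0 + 3.3 + 7.0 + 11.2 + 11.7) / 6 = 62.5000 / 6 = 10.4167
UCL = X̄̄ + A₂·R̄ = 32.0667 + 1.023 × 10.4167 = 42.7229

42.723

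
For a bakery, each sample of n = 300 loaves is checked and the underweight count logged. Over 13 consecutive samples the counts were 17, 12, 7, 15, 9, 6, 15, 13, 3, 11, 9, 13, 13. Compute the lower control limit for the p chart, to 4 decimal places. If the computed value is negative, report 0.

0.0041

p̄ = Σdᵢ / (k·n) = 143 / (13 × 300) = 0.03667
LCL = p̄ − 3·√(p̄(1−p̄)/n) = 0.03667 − 3 × 0.01085 = 0.00411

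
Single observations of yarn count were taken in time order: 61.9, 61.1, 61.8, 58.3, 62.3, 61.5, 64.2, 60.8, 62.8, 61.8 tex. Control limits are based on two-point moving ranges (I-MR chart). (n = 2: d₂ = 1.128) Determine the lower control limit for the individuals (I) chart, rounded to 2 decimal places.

56.06

X̄ = (61.9 + 61.1 + 61.8 + 58.3 + 62.3 + 61.5 + 64.2 + 60.8 + 62.8 + 61.8) / 10 = 61.6500
Moving ranges: 0.8, 0.7, 3.5, 4.0, 0.8, 2.7, 3.4, 2.0, 1.0; M̄R̄ = 18.9000 / 9 = 2.1000
LCL = X̄ − 3·M̄R̄/d₂ = 61.6500 − 3 × 2.1000 / 1.128 = 56.0649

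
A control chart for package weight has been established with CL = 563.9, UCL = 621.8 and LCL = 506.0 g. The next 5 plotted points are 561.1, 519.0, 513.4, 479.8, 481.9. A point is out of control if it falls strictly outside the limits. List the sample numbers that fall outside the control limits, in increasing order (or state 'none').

4, 5

Compare each point to [506.0, 621.8]: sample 4 = 479.8 < LCL; sample 5 = 481.9 < LCL.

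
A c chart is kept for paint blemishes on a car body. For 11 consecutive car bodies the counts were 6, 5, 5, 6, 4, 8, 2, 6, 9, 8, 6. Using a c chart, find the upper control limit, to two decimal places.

13.20

c̄ = (6 + 5 + 5 + 6 + 4 + 8 + 2 + 6 + 9 + 8 + 6) / 11 = 65 / 11 = 5.9091
UCL = c̄ + 3√c̄ = 5.9091 + 3 × √5.9091 = 5.9091 + 3 × 2.4309 = 13.2017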